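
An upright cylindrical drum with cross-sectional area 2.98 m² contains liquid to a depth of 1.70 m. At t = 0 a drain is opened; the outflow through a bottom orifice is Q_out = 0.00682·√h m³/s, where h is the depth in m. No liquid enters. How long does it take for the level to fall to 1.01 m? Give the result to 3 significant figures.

261 s

A dh/dt = −Q_out = −0.00682 √h.
∫ h^(−1/2) dh = −(0.00682/A) ∫ dt, giving 2√h = 2√h₀ − (0.00682/A) t.
t = 2A(√h₀ − √h)/0.00682 = 2·2.98·(√1.70 − √1.01)/0.00682
  = 5.9600 × (1.3038 − 1.0050) / 0.00682 = 261.17 s.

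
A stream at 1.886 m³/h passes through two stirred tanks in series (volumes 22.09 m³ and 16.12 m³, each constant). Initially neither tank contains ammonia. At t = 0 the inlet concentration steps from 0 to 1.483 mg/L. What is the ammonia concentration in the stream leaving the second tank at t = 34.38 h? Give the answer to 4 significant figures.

1.263 mg/L

Species balance on tank i: dCᵢ/dt = (Cᵢ₋₁ − Cᵢ)/τᵢ with τᵢ = Vᵢ/Q.
τ₁ = 22.09/1.886 = 11.7126 h; τ₂ = 16.12/1.886 = 8.54719 h.
Solving the cascade with C₁(0)=C₂(0)=0 gives C₂(t) = C_in[1 − (τ₁ e^(−t/τ₁) − τ₂ e^(−t/τ₂))/(τ₁ − τ₂)].
At t = 34.38: e^(−t/τ₁) = 0.0531150, e^(−t/τ₂) = 0.0179104.
C₂ = 1.483·[1 − (11.7126·0.0531150 − 8.54719·0.0179104)/(3.16543)] = 1.483·0.851827 = 1.26326 mg/L.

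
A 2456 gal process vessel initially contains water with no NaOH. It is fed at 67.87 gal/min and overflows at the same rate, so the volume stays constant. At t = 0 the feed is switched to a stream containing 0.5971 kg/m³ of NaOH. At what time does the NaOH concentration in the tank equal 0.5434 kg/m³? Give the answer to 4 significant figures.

Transient balance on the dissolved component: V dC/dt = Q(C_in − C), so τ = V/Q = 36.1868 min.
C(t) = C_in + (C₀ − C_in) e^(−t/τ). Set C = 0.5434 and solve for t:
e^(−t/τ) = (C − C_in)/(C₀ − C_in) = (0.5434 − 0.5971)/(0 − 0.5971) = 0.0899347
t = −τ ln(…) = 36.1868 × 2.40867 = 87.1622 min.

87.16 min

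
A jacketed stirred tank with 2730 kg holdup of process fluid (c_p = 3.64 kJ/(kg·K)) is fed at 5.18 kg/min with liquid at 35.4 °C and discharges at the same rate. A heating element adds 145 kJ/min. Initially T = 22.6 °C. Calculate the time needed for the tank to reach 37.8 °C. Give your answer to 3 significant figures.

714 min

M c_p dT/dt = ṁ c_p (T_in − T) + Q̇.
τ = M/ṁ = 527.03 min; T_ss = T_in + Q̇/(ṁ c_p) = 43.090 °C.
T(t) = T_ss + (T₀ − T_ss) e^(−t/τ). Set T = 37.8:
e^(−t/τ) = (37.8 − 43.090)/(22.6 − 43.090) = 0.25818
t = −527.03 · ln(0.25818) = 713.64 min.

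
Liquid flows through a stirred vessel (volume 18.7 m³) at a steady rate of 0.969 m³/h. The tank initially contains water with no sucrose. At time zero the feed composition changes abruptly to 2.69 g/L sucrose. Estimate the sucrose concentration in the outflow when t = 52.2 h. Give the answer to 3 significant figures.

2.51 g/L

Accumulation = in − out for the solute gives V dC/dt = Q(C_in − C).
So dC/dt = (C_in − C)/τ with τ = V/Q = 18.7/0.969 = 19.298 h.
Solution: C(t) = C_in + (C₀ − C_in) e^(−t/τ).
C(52.2) = 2.69 + (0 − 2.69)·e^(−52.2/19.298) = 2.69 + (-2.6900)·0.066876 = 2.5101 g/L.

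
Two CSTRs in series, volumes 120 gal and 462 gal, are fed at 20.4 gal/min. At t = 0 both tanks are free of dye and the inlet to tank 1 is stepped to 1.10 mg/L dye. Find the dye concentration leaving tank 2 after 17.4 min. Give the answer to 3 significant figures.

0.431 mg/L

Time constants: τᵢ = Vᵢ/Q for each well-mixed tank.
τ₁ = 120/20.4 = 5.8824 min; τ₂ = 462/20.4 = 22.647 min.
Solving the cascade with C₁(0)=C₂(0)=0 gives C₂(t) = C_in[1 − (τ₁ e^(−t/τ₁) − τ₂ e^(−t/τ₂))/(τ₁ − τ₂)].
At t = 17.4: e^(−t/τ₁) = 0.051923, e^(−t/τ₂) = 0.46380.
C₂ = 1.10·[1 − (5.8824·0.051923 − 22.647·0.46380)/(-16.765)] = 1.10·0.39169 = 0.43086 mg/L.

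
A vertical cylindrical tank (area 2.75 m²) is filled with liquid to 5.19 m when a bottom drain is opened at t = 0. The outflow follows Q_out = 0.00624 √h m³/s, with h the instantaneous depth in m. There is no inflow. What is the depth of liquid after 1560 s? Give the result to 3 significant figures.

0.258 m

With no inflow, A dh/dt = −0.00624 √h.
This is separable: 2 d(√h)/dt = −0.00624/A, so √h = √h₀ − (0.00624/(2A)) t.
√h = √5.19 − 0.00624·1560/(2·2.75) = 2.2782 − 1.7699 = 0.50827.
h = 0.50827² = 0.25833 m.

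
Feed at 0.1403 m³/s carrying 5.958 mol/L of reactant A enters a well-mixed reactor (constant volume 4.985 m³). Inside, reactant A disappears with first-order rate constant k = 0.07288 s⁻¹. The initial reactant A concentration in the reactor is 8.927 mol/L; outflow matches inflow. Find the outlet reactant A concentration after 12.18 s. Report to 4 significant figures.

Species balance: V dC/dt = Q C_in − Q C − k V C.
This is linear with rate a = Q/V + k = 0.101024 s⁻¹.
C_ss = Q C_in/(Q + kV) = 1.65984 mol/L; C(t) = C_ss + (C₀ − C_ss) e^(−a t).
C(12.18) = 1.65984 + (7.26716)·e^(−0.101024·12.18) = 1.65984 + (7.26716)·0.292153 = 3.78296 mol/L.

3.783 mol/L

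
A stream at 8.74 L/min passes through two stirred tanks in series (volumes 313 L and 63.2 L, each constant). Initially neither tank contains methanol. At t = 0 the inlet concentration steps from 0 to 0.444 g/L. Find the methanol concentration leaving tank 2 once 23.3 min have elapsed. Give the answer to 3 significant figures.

0.158 g/L

Each tank obeys Vᵢ dCᵢ/dt = Q(Cᵢ₋₁ − Cᵢ), so τᵢ = Vᵢ/Q.
τ₁ = 313/8.74 = 35.812 min; τ₂ = 63.2/8.74 = 7.2311 min.
Solving the cascade with C₁(0)=C₂(0)=0 gives C₂(t) = C_in[1 − (τ₁ e^(−t/τ₁) − τ₂ e^(−t/τ₂))/(τ₁ − τ₂)].
At t = 23.3: e^(−t/τ₁) = 0.52173, e^(−t/τ₂) = 0.039868.
C₂ = 0.444·[1 − (35.812·0.52173 − 7.2311·0.039868)/(28.581)] = 0.444·0.35636 = 0.15823 g/L.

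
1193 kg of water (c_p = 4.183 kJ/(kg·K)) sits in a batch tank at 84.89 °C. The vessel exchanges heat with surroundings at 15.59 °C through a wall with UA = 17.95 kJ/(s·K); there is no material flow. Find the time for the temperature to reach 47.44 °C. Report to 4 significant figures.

M c_p dT/dt = −UA(T − T_amb).
τ = M c_p/UA = 278.012 s; T_ss = T_amb = 15.5900 °C.
T(t) = T_ss + (T₀ − T_ss)e^(−t/τ); set T = 47.44:
t = −τ ln[(T − T_ss)/(T₀ − T_ss)] = −278.012 · ln(0.459596) = 216.129 s.

216.1 s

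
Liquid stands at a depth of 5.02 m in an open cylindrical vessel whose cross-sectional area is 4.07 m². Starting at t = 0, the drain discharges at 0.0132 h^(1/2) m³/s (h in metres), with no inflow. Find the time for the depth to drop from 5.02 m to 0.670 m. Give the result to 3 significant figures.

877 s

A dh/dt = −Q_out = −0.0132 √h.
This is separable: 2 d(√h)/dt = −0.0132/A, so √h = √h₀ − (0.0132/(2A)) t.
t = 2A(√h₀ − √h)/0.0132 = 2·4.07·(√5.02 − √0.670)/0.0132
  = 8.1400 × (2.2405 − 0.81854) / 0.0132 = 876.90 s.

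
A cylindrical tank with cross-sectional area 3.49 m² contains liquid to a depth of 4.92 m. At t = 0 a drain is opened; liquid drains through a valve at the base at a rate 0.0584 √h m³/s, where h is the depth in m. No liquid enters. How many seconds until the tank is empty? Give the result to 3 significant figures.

Volume balance on the tank: A dh/dt = −0.0584 √h.
∫ h^(−1/2) dh = −(0.0584/A) ∫ dt, giving 2√h = 2√h₀ − (0.0584/A) t.
Tank is empty when √h = 0: t_empty = 2A√h₀/0.0584.
t_empty = 2·3.49·√4.92/0.0584 = 6.9800·2.2181/0.0584 = 265.11 s.

265 s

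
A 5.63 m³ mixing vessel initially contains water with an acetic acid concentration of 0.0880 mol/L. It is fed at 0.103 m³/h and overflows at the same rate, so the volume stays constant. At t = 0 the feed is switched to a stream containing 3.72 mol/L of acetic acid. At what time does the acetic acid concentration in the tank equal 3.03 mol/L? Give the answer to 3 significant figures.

90.8 h

Mass balance on the solute (V constant): V dC/dt = Q(C_in − C), so τ = V/Q = 54.660 h.
C(t) = C_in + (C₀ − C_in) e^(−t/τ). Set C = 3.03 and solve for t:
e^(−t/τ) = (C − C_in)/(C₀ − C_in) = (3.03 − 3.72)/(0.0880 − 3.72) = 0.18998
t = −τ ln(…) = 54.660 × 1.6608 = 90.782 h.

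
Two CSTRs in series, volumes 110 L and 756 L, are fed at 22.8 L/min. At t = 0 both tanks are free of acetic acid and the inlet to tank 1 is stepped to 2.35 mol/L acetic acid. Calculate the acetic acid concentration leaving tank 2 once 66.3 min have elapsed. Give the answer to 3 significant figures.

Time constants: τᵢ = Vᵢ/Q for each well-mixed tank.
τ₁ = 110/22.8 = 4.8246 min; τ₂ = 756/22.8 = 33.158 min.
Tank 1: C₁ = C_in(1 − e^(−t/τ₁)). Tank 2 (τ₁ ≠ τ₂): C₂ = C_in[1 − (τ₁ e^(−t/τ₁) − τ₂ e^(−t/τ₂))/(τ₁ − τ₂)].
At t = 66.3: e^(−t/τ₁) = 1.0761e-06, e^(−t/τ₂) = 0.13540.
C₂ = 2.35·[1 − (4.8246·1.0761e-06 − 33.158·0.13540)/(-28.333)] = 2.35·0.84154 = 1.9776 mol/L.

1.98 mol/L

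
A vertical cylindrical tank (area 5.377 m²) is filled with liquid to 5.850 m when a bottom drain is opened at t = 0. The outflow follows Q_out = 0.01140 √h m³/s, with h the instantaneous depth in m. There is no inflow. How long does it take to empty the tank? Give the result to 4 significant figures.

With no inflow, A dh/dt = −0.01140 √h.
Separate and integrate: 2(√h − √h₀) = −(0.01140/A) t.
Tank is empty when √h = 0: t_empty = 2A√h₀/0.01140.
t_empty = 2·5.377·√5.850/0.01140 = 10.7540·2.41868/0.01140 = 2281.62 s.

2282 s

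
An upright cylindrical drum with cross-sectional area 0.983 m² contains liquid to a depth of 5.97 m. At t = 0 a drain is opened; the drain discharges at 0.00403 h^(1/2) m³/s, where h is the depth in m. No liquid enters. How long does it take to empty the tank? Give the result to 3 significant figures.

A dh/dt = −Q_out = −0.00403 √h.
∫ h^(−1/2) dh = −(0.00403/A) ∫ dt, giving 2√h = 2√h₀ − (0.00403/A) t.
Tank is empty when √h = 0: t_empty = 2A√h₀/0.00403.
t_empty = 2·0.983·√5.97/0.00403 = 1.9660·2.4434/0.00403 = 1192.0 s.

1190 s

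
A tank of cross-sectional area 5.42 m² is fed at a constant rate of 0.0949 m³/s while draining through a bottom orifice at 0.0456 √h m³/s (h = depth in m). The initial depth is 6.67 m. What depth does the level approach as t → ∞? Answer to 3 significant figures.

Level balance: A dh/dt = 0.0949 − 0.0456 √h. Setting dh/dt = 0:
Q_in = 0.0456 √h_ss ⇒ √h_ss = 0.0949/0.0456 = 2.0811.
h_ss = 2.0811² = 4.3311 m. (Since h₀ = 6.67 m > h_ss, the level will fall toward this value.)

4.33 m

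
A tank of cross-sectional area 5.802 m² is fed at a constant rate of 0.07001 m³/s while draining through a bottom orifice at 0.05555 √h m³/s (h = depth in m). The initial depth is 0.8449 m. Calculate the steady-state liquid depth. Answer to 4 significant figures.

1.588 m

Level balance: A dh/dt = 0.07001 − 0.05555 √h. Setting dh/dt = 0:
Q_in = 0.05555 √h_ss ⇒ √h_ss = 0.07001/0.05555 = 1.26031.
h_ss = 1.26031² = 1.58837 m. (Since h₀ = 0.8449 m < h_ss, the level will rise toward this value.)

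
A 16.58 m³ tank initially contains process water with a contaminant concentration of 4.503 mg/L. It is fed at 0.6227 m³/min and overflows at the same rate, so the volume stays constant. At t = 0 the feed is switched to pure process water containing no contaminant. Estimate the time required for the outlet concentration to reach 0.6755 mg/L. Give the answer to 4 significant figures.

Species balance: V dC/dt = Q(C_in − C) ⇒ τ = V/Q = 26.6260 min.
C(t) = C_in + (C₀ − C_in) e^(−t/τ). Set C = 0.6755 and solve for t:
e^(−t/τ) = (C − C_in)/(C₀ − C_in) = (0.6755 − 0)/(4.503 − 0) = 0.150011
t = −τ ln(…) = 26.6260 × 1.89705 = 50.5107 min.

50.51 min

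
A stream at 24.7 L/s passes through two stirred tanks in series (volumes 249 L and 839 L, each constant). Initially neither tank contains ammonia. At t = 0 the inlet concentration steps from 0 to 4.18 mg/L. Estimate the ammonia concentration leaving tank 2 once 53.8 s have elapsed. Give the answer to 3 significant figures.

Each tank obeys Vᵢ dCᵢ/dt = Q(Cᵢ₋₁ − Cᵢ), so τᵢ = Vᵢ/Q.
τ₁ = 249/24.7 = 10.081 s; τ₂ = 839/24.7 = 33.968 s.
Solving the cascade with C₁(0)=C₂(0)=0 gives C₂(t) = C_in[1 − (τ₁ e^(−t/τ₁) − τ₂ e^(−t/τ₂))/(τ₁ − τ₂)].
At t = 53.8: e^(−t/τ₁) = 0.0048113, e^(−t/τ₂) = 0.20518.
C₂ = 4.18·[1 − (10.081·0.0048113 − 33.968·0.20518)/(-23.887)] = 4.18·0.71026 = 2.9689 mg/L.

2.97 mg/L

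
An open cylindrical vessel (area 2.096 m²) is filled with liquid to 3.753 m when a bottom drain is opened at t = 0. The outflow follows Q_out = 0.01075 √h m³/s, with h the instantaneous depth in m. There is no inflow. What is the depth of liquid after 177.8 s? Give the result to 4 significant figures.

2.194 m

With no inflow, A dh/dt = −0.01075 √h.
∫ h^(−1/2) dh = −(0.01075/A) ∫ dt, giving 2√h = 2√h₀ − (0.01075/A) t.
√h = √3.753 − 0.01075·177.8/(2·2.096) = 1.93727 − 0.455952 = 1.48131.
h = 1.48131² = 2.19429 m.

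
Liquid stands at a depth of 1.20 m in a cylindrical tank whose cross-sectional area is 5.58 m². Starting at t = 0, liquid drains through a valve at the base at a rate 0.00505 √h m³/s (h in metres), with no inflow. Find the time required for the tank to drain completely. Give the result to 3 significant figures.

With no inflow, A dh/dt = −0.00505 √h.
This is separable: 2 d(√h)/dt = −0.00505/A, so √h = √h₀ − (0.00505/(2A)) t.
Tank is empty when √h = 0: t_empty = 2A√h₀/0.00505.
t_empty = 2·5.58·√1.20/0.00505 = 11.160·1.0954/0.00505 = 2420.8 s.

2420 s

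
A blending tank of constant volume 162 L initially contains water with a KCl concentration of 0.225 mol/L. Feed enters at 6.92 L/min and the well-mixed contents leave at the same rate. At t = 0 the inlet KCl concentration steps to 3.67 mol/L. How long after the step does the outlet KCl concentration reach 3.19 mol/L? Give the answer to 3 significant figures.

46.1 min

Mass balance on the solute (V constant): V dC/dt = Q(C_in − C), so τ = V/Q = 23.410 min.
C(t) = C_in + (C₀ − C_in) e^(−t/τ). Set C = 3.19 and solve for t:
e^(−t/τ) = (C − C_in)/(C₀ − C_in) = (3.19 − 3.67)/(0.225 − 3.67) = 0.13933
t = −τ ln(…) = 23.410 × 1.9709 = 46.139 min.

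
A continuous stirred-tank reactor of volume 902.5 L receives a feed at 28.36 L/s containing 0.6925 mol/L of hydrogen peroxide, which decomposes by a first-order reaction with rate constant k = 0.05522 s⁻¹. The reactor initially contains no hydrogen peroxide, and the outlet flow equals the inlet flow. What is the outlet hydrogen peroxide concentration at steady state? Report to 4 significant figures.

V dC/dt = Q(C_in − C) − k V C.
At steady state: 0 = Q C_in − (Q + kV) C_ss, so C_ss = Q C_in/(Q + kV).
C_ss = 28.36·0.6925/(28.36 + 0.05522·902.5) = 19.6393/78.1960 = 0.251155 mol/L.

0.2512 mol/L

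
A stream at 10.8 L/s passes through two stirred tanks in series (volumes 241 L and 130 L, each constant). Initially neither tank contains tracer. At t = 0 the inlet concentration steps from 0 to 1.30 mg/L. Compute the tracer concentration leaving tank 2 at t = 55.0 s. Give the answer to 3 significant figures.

Species balance on tank i: dCᵢ/dt = (Cᵢ₋₁ − Cᵢ)/τᵢ with τᵢ = Vᵢ/Q.
τ₁ = 241/10.8 = 22.315 s; τ₂ = 130/10.8 = 12.037 s.
Tank 1: C₁ = C_in(1 − e^(−t/τ₁)). Tank 2 (τ₁ ≠ τ₂): C₂ = C_in[1 − (τ₁ e^(−t/τ₁) − τ₂ e^(−t/τ₂))/(τ₁ − τ₂)].
At t = 55.0: e^(−t/τ₁) = 0.085032, e^(−t/τ₂) = 0.010366.
C₂ = 1.30·[1 − (22.315·0.085032 − 12.037·0.010366)/(10.278)] = 1.30·0.82752 = 1.0758 mg/L.

1.08 mg/L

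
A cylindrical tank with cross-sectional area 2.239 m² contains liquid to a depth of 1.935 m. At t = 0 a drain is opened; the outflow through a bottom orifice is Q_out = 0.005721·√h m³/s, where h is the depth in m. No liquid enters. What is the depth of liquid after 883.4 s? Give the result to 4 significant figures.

0.06887 m

A dh/dt = −Q_out = −0.005721 √h.
This is separable: 2 d(√h)/dt = −0.005721/A, so √h = √h₀ − (0.005721/(2A)) t.
√h = √1.935 − 0.005721·883.4/(2·2.239) = 1.39104 − 1.12861 = 0.262429.
h = 0.262429² = 0.0688691 m.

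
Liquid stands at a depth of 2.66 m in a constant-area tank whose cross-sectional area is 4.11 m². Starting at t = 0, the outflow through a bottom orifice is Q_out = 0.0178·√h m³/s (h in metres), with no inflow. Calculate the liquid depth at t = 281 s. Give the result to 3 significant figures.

1.05 m

With no inflow, A dh/dt = −0.0178 √h.
∫ h^(−1/2) dh = −(0.0178/A) ∫ dt, giving 2√h = 2√h₀ − (0.0178/A) t.
√h = √2.66 − 0.0178·281/(2·4.11) = 1.6310 − 0.60849 = 1.0225.
h = 1.0225² = 1.0454 m.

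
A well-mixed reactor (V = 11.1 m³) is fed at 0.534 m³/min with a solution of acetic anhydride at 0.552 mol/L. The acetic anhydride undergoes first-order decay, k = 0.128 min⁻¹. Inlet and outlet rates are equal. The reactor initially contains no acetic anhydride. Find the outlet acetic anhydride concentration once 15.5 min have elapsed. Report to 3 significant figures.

0.141 mol/L

V dC/dt = Q(C_in − C) − k V C.
dC/dt = (Q/V) C_in − (Q/V + k) C; effective rate a = Q/V + k = 0.048108 + 0.128 = 0.17611 min⁻¹.
C_ss = Q C_in/(Q + kV) = 0.15079 mol/L; C(t) = C_ss + (C₀ − C_ss) e^(−a t).
C(15.5) = 0.15079 + (-0.15079)·e^(−0.17611·15.5) = 0.15079 + (-0.15079)·0.065240 = 0.14095 mol/L.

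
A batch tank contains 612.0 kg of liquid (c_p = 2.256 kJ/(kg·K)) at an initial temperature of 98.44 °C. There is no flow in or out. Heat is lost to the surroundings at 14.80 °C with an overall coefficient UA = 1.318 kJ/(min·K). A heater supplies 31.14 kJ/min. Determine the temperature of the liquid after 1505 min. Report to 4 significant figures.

52.69 °C

Heat balance on the well-mixed liquid: M c_p dT/dt = −UA(T − T_amb) + Q̇.
dT/dt = (T_ss − T)/τ with T_ss = T_amb + Q̇/UA = 14.80 + 31.14/1.318 = 38.4267 °C, τ = M c_p/UA = 612.0·2.256/1.318 = 1047.55 min.
Integrating: T(t) = T_ss + (T₀ − T_ss) e^(−t/τ).
T(1505) = 38.4267 + (60.0133)·0.237715 = 52.6927 °C.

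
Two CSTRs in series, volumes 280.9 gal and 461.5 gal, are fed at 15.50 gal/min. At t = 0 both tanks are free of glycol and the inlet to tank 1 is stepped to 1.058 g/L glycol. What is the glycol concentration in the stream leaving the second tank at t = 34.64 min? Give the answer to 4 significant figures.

Time constants: τᵢ = Vᵢ/Q for each well-mixed tank.
τ₁ = 280.9/15.50 = 18.1226 min; τ₂ = 461.5/15.50 = 29.7742 min.
Tank 1: C₁ = C_in(1 − e^(−t/τ₁)). Tank 2 (τ₁ ≠ τ₂): C₂ = C_in[1 − (τ₁ e^(−t/τ₁) − τ₂ e^(−t/τ₂))/(τ₁ − τ₂)].
At t = 34.64: e^(−t/τ₁) = 0.147869, e^(−t/τ₂) = 0.312415.
C₂ = 1.058·[1 − (18.1226·0.147869 − 29.7742·0.312415)/(-11.6516)] = 1.058·0.431656 = 0.456692 g/L.

0.4567 g/L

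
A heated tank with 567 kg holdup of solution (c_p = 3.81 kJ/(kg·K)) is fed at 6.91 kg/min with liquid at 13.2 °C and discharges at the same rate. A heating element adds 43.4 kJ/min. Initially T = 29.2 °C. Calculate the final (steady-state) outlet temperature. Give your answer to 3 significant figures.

14.8 °C

Energy balance: M c_p dT/dt = ṁ c_p (T_in − T) + 43.4.
At steady state dT/dt = 0 ⇒ T_ss = T_in + Q̇/(ṁ c_p) = 13.2 + 43.4/(6.91·3.81) = 14.848 °C.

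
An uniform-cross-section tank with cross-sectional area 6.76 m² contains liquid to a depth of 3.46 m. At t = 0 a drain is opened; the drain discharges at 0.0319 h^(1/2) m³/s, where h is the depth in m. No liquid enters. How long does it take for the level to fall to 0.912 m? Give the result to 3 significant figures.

Accumulation of liquid (constant cross-section A): A dh/dt = −0.0319 √h.
Separate and integrate: 2(√h − √h₀) = −(0.0319/A) t.
t = 2A(√h₀ − √h)/0.0319 = 2·6.76·(√3.46 − √0.912)/0.0319
  = 13.520 × (1.8601 − 0.95499) / 0.0319 = 383.61 s.

384 s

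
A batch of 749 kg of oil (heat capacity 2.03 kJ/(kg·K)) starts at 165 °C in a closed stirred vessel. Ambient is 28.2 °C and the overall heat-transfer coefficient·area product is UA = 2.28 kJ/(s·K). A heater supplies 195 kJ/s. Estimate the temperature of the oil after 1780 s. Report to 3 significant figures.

117 °C

Lumped-capacitance energy balance: M c_p dT/dt = UA(T_amb − T) + Q̇.
dT/dt = (T_ss − T)/τ with T_ss = T_amb + Q̇/UA = 28.2 + 195/2.28 = 113.73 °C, τ = M c_p/UA = 749·2.03/2.28 = 666.87 s.
This is linear first-order; T(t) = T_ss + (T₀ − T_ss) e^(−t/τ).
T(1780) = 113.73 + (51.274)·0.069309 = 117.28 °C.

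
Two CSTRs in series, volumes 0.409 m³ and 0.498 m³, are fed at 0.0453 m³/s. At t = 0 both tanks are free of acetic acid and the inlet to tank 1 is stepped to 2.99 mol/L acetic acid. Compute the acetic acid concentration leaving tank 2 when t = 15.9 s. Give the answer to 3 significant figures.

1.41 mol/L

Time constants: τᵢ = Vᵢ/Q for each well-mixed tank.
τ₁ = 0.409/0.0453 = 9.0287 s; τ₂ = 0.498/0.0453 = 10.993 s.
Solving the cascade with C₁(0)=C₂(0)=0 gives C₂(t) = C_in[1 − (τ₁ e^(−t/τ₁) − τ₂ e^(−t/τ₂))/(τ₁ − τ₂)].
At t = 15.9: e^(−t/τ₁) = 0.17186, e^(−t/τ₂) = 0.23543.
C₂ = 2.99·[1 − (9.0287·0.17186 − 10.993·0.23543)/(-1.9647)] = 2.99·0.47243 = 1.4126 mol/L.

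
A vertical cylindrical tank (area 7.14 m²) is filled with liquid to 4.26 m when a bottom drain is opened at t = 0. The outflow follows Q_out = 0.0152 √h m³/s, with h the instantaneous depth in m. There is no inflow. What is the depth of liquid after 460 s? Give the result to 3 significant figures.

Mass balance (ρ constant): A dh/dt = −0.0152 √h.
This is separable: 2 d(√h)/dt = −0.0152/A, so √h = √h₀ − (0.0152/(2A)) t.
√h = √4.26 − 0.0152·460/(2·7.14) = 2.0640 − 0.48964 = 1.5743.
h = 1.5743² = 2.4785 m.

2.48 m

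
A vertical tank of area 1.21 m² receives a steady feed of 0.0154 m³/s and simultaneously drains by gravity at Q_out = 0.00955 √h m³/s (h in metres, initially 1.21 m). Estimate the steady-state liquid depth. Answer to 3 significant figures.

Level balance: A dh/dt = 0.0154 − 0.00955 √h. Setting dh/dt = 0:
Q_in = 0.00955 √h_ss ⇒ √h_ss = 0.0154/0.00955 = 1.6126.
h_ss = 1.6126² = 2.6004 m. (Since h₀ = 1.21 m < h_ss, the level will rise toward this value.)

2.60 m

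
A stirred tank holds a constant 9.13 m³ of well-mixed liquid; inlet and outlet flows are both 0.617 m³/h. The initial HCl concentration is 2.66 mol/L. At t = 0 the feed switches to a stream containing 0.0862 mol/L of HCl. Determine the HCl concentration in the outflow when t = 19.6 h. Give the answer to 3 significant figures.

0.771 mol/L

Mass balance on the solute (V constant): V dC/dt = Q(C_in − C).
So dC/dt = (C_in − C)/τ with τ = V/Q = 9.13/0.617 = 14.797 h.
Integrating: C(t) = C_in + (C₀ − C_in) e^(−t/τ).
C(19.6) = 0.0862 + (2.66 − 0.0862)·e^(−19.6/14.797) = 0.0862 + (2.5738)·0.26592 = 0.77063 mol/L.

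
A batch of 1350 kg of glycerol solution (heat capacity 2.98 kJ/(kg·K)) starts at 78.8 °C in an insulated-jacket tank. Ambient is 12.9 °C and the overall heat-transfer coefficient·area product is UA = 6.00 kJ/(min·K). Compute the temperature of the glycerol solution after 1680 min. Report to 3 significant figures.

18.3 °C

Lumped-capacitance energy balance: M c_p dT/dt = UA(T_amb − T).
dT/dt = (T_ss − T)/τ with T_ss = T_amb = 12.900 °C, τ = M c_p/UA = 1350·2.98/6.00 = 670.50 min.
Solution: T(t) = T_ss + (T₀ − T_ss) e^(−t/τ).
T(1680) = 12.900 + (65.900)·0.081627 = 18.279 °C.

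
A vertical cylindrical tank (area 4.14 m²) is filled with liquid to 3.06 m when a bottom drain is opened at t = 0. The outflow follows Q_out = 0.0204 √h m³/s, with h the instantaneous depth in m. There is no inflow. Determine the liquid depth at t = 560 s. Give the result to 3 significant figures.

With no inflow, A dh/dt = −0.0204 √h.
Separate and integrate: 2(√h − √h₀) = −(0.0204/A) t.
√h = √3.06 − 0.0204·560/(2·4.14) = 1.7493 − 1.3797 = 0.36958.
h = 0.36958² = 0.13659 m.

0.137 m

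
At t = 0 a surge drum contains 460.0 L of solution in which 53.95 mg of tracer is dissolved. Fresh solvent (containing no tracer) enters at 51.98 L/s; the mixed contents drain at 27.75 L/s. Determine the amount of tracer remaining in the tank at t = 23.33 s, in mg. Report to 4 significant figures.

21.54 mg

Total volume: dV/dt = Q_in − Q_out = 24.2300 L/s, so V(t) = 460.0 + 24.2300 t and V(23.33) = 1025.29 L.
Solute balance: dm/dt = 0 − Q_out C = −Q_out m/V(t).
dm/m = −Q_out dt/(V₀ + 24.2300 t); integrating gives ln(m/m₀) = −(Q_out/(Q_in−Q_out)) ln(V/V₀).
m = m₀ (V₀/V)^(Q_out/(Q_in−Q_out)) = 53.95 × (460.0/1025.29)^(1.14527) = 21.5445 mg.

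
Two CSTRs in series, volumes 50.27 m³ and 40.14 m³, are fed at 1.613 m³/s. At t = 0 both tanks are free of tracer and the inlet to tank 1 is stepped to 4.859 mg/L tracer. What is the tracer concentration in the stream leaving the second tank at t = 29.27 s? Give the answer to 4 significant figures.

Species balance on tank i: dCᵢ/dt = (Cᵢ₋₁ − Cᵢ)/τᵢ with τᵢ = Vᵢ/Q.
τ₁ = 50.27/1.613 = 31.1655 s; τ₂ = 40.14/1.613 = 24.8853 s.
Tank 1: C₁ = C_in(1 − e^(−t/τ₁)). Tank 2 (τ₁ ≠ τ₂): C₂ = C_in[1 − (τ₁ e^(−t/τ₁) − τ₂ e^(−t/τ₂))/(τ₁ − τ₂)].
At t = 29.27: e^(−t/τ₁) = 0.390949, e^(−t/τ₂) = 0.308450.
C₂ = 4.859·[1 − (31.1655·0.390949 − 24.8853·0.308450)/(6.28022)] = 4.859·0.282150 = 1.37097 mg/L.

1.371 mg/L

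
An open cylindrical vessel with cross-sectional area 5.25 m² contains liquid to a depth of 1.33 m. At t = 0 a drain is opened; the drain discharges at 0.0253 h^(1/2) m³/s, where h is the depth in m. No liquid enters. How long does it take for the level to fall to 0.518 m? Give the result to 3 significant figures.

180 s

A dh/dt = −Q_out = −0.0253 √h.
This is separable: 2 d(√h)/dt = −0.0253/A, so √h = √h₀ − (0.0253/(2A)) t.
t = 2A(√h₀ − √h)/0.0253 = 2·5.25·(√1.33 − √0.518)/0.0253
  = 10.500 × (1.1533 − 0.71972) / 0.0253 = 179.93 s.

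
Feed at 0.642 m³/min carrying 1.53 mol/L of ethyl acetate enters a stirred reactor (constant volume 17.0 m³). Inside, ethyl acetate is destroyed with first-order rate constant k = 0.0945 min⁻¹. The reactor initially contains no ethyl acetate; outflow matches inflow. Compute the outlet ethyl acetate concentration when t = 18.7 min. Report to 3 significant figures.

0.400 mol/L

V dC/dt = Q(C_in − C) − k V C.
This is linear with rate a = Q/V + k = 0.13226 min⁻¹.
C_ss = Q C_in/(Q + kV) = 0.43685 mol/L; C(t) = C_ss + (C₀ − C_ss) e^(−a t).
C(18.7) = 0.43685 + (-0.43685)·e^(−0.13226·18.7) = 0.43685 + (-0.43685)·0.084302 = 0.40002 mol/L.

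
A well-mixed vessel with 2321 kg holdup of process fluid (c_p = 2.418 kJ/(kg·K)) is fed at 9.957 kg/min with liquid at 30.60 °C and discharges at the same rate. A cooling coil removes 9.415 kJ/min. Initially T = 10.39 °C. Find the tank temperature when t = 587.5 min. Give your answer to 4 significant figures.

28.61 °C

Unsteady energy balance on the tank contents: M c_p dT/dt = ṁ c_p (T_in − T) − 9.415.
Rearrange: dT/dt = (T_ss − T)/τ with τ = M/ṁ = 233.102 min and T_ss = T_in − Q̇/(ṁ c_p) = 30.2089 °C.
T approaches T_ss exponentially: T(t) = T_ss + (T₀ − T_ss) e^(−t/τ).
T(587.5) = 30.2089 + (-19.8189)·e^(−587.5/233.102) = 30.2089 + (-19.8189)·0.0804313 = 28.6149 °C.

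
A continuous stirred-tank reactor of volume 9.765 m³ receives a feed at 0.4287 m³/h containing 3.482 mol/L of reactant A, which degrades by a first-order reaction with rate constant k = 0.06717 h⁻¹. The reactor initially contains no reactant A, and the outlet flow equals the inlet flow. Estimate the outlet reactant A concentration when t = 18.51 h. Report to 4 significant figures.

1.200 mol/L

V dC/dt = Q(C_in − C) − k V C.
dC/dt = (Q/V) C_in − (Q/V + k) C; effective rate a = Q/V + k = 0.0439017 + 0.06717 = 0.111072 h⁻¹.
C_ss = Q C_in/(Q + kV) = 1.37628 mol/L; C(t) = C_ss + (C₀ − C_ss) e^(−a t).
C(18.51) = 1.37628 + (-1.37628)·e^(−0.111072·18.51) = 1.37628 + (-1.37628)·0.127973 = 1.20015 mol/L.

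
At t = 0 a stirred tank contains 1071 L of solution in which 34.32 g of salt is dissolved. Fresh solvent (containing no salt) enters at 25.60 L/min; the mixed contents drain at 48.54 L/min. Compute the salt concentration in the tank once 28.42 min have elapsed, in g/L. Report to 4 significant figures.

Let m(t) be the amount of salt. Volume: V(t) = V₀ + (Q_in − Q_out) t = 1071 − 22.9400 t; V(28.42) = 419.045 L.
No salt enters, so dm/dt = −Q_out · (m/V).
Separate: dm/m = −Q_out dt/V(t) ⇒ ln(m/m₀) = −(Q_out/(Q_in−Q_out)) ln(V/V₀).
m = m₀ (V₀/V)^(Q_out/(Q_in−Q_out)) = 34.32 × (1071/419.045)^(-2.11595) = 4.71233 g.
C = m/V = 4.71233/419.045 = 0.0112454 g/L.

0.01125 g/L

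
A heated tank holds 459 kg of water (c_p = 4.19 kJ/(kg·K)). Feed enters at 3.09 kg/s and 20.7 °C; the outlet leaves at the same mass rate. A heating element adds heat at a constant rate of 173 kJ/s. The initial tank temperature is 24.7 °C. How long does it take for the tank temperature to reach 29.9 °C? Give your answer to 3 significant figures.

120 s

M c_p dT/dt = ṁ c_p (T_in − T) + Q̇.
τ = M/ṁ = 148.54 s; T_ss = T_in + Q̇/(ṁ c_p) = 34.062 °C.
T(t) = T_ss + (T₀ − T_ss) e^(−t/τ). Set T = 29.9:
e^(−t/τ) = (29.9 − 34.062)/(24.7 − 34.062) = 0.44457
t = −148.54 · ln(0.44457) = 120.42 s.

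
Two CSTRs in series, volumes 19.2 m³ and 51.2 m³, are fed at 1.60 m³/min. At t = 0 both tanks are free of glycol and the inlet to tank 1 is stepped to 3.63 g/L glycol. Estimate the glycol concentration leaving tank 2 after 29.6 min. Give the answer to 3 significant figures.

Each tank obeys Vᵢ dCᵢ/dt = Q(Cᵢ₋₁ − Cᵢ), so τᵢ = Vᵢ/Q.
τ₁ = 19.2/1.60 = 12.000 min; τ₂ = 51.2/1.60 = 32.000 min.
Solving the cascade with C₁(0)=C₂(0)=0 gives C₂(t) = C_in[1 − (τ₁ e^(−t/τ₁) − τ₂ e^(−t/τ₂))/(τ₁ − τ₂)].
At t = 29.6: e^(−t/τ₁) = 0.084867, e^(−t/τ₂) = 0.39653.
C₂ = 3.63·[1 − (12.000·0.084867 − 32.000·0.39653)/(-20.000)] = 3.63·0.41647 = 1.5118 g/L.

1.51 g/L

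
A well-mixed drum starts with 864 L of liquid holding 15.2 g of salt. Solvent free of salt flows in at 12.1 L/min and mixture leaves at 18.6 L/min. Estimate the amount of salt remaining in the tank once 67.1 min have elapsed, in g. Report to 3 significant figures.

Let m(t) be the amount of salt. Volume: V(t) = V₀ + (Q_in − Q_out) t = 864 − 6.5000 t; V(67.1) = 427.85 L.
No salt enters, so dm/dt = −Q_out · (m/V).
Separate: dm/m = −Q_out dt/V(t) ⇒ ln(m/m₀) = −(Q_out/(Q_in−Q_out)) ln(V/V₀).
m = m₀ (V₀/V)^(Q_out/(Q_in−Q_out)) = 15.2 × (864/427.85)^(-2.8615) = 2.0344 g.

2.03 g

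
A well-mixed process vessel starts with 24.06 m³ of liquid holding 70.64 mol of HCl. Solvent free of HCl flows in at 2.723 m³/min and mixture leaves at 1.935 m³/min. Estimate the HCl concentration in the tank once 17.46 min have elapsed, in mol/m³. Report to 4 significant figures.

Total volume: dV/dt = Q_in − Q_out = 0.788000 m³/min, so V(t) = 24.06 + 0.788000 t and V(17.46) = 37.8185 m³.
Species balance (pure solvent in): dm/dt = −Q_out · m/V(t).
dm/m = −Q_out dt/(V₀ + 0.788000 t); integrating gives ln(m/m₀) = −(Q_out/(Q_in−Q_out)) ln(V/V₀).
m = m₀ (V₀/V)^(Q_out/(Q_in−Q_out)) = 70.64 × (24.06/37.8185)^(2.45558) = 23.2677 mol.
C = m/V = 23.2677/37.8185 = 0.615247 mol/m³.

0.6152 mol/m³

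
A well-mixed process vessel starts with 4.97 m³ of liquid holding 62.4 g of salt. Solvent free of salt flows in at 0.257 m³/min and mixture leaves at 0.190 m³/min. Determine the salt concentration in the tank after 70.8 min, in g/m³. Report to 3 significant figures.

0.961 g/m³

Total volume: dV/dt = Q_in − Q_out = 0.067000 m³/min, so V(t) = 4.97 + 0.067000 t and V(70.8) = 9.7136 m³.
No salt enters, so dm/dt = −Q_out · (m/V).
dm/m = −Q_out dt/(V₀ + 0.067000 t); integrating gives ln(m/m₀) = −(Q_out/(Q_in−Q_out)) ln(V/V₀).
m = m₀ (V₀/V)^(Q_out/(Q_in−Q_out)) = 62.4 × (4.97/9.7136)^(2.8358) = 9.3302 g.
C = m/V = 9.3302/9.7136 = 0.96053 g/m³.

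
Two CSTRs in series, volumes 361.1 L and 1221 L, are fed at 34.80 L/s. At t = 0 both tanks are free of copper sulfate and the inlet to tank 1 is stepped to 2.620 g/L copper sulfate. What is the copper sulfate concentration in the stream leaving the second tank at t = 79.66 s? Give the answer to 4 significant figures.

Each tank obeys Vᵢ dCᵢ/dt = Q(Cᵢ₋₁ − Cᵢ), so τᵢ = Vᵢ/Q.
τ₁ = 361.1/34.80 = 10.3764 s; τ₂ = 1221/34.80 = 35.0862 s.
Tank 1: C₁ = C_in(1 − e^(−t/τ₁)). Tank 2 (τ₁ ≠ τ₂): C₂ = C_in[1 − (τ₁ e^(−t/τ₁) − τ₂ e^(−t/τ₂))/(τ₁ − τ₂)].
At t = 79.66: e^(−t/τ₁) = 0.000463359, e^(−t/τ₂) = 0.103270.
C₂ = 2.620·[1 − (10.3764·0.000463359 − 35.0862·0.103270)/(-24.7098)] = 2.620·0.853558 = 2.23632 g/L.

2.236 g/L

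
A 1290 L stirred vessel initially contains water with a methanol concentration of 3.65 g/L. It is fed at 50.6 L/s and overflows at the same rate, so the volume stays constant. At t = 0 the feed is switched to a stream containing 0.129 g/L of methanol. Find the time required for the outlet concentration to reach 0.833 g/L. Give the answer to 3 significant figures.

41.0 s

Accumulation = in − out for the solute gives V dC/dt = Q(C_in − C), so τ = V/Q = 25.494 s.
C(t) = C_in + (C₀ − C_in) e^(−t/τ). Set C = 0.833 and solve for t:
e^(−t/τ) = (C − C_in)/(C₀ − C_in) = (0.833 − 0.129)/(3.65 − 0.129) = 0.19994
t = −τ ln(…) = 25.494 × 1.6097 = 41.038 s.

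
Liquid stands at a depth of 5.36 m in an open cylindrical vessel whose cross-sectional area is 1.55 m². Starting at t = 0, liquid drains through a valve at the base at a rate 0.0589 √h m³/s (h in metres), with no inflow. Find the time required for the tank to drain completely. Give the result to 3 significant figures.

122 s

Unsteady balance on liquid volume: A dh/dt = −0.0589 √h.
∫ h^(−1/2) dh = −(0.0589/A) ∫ dt, giving 2√h = 2√h₀ − (0.0589/A) t.
Tank is empty when √h = 0: t_empty = 2A√h₀/0.0589.
t_empty = 2·1.55·√5.36/0.0589 = 3.1000·2.3152/0.0589 = 121.85 s.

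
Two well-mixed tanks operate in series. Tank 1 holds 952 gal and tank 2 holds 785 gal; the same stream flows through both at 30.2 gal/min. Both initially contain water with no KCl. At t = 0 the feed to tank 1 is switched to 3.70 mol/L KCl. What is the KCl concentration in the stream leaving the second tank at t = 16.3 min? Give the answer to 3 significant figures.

Species balance on tank i: dCᵢ/dt = (Cᵢ₋₁ − Cᵢ)/τᵢ with τᵢ = Vᵢ/Q.
τ₁ = 952/30.2 = 31.523 min; τ₂ = 785/30.2 = 25.993 min.
Tank 1: C₁ = C_in(1 − e^(−t/τ₁)). Tank 2 (τ₁ ≠ τ₂): C₂ = C_in[1 − (τ₁ e^(−t/τ₁) − τ₂ e^(−t/τ₂))/(τ₁ − τ₂)].
At t = 16.3: e^(−t/τ₁) = 0.59626, e^(−t/τ₂) = 0.53415.
C₂ = 3.70·[1 − (31.523·0.59626 − 25.993·0.53415)/(5.5298)] = 3.70·0.11178 = 0.41359 mol/L.

0.414 mol/L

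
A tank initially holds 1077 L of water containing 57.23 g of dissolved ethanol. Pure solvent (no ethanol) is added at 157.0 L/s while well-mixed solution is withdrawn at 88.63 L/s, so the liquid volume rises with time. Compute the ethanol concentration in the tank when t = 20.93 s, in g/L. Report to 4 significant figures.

0.007628 g/L

Let m(t) be the amount of ethanol. Volume: V(t) = V₀ + (Q_in − Q_out) t = 1077 + 68.3700 t; V(20.93) = 2507.98 L.
Species balance (pure solvent in): dm/dt = −Q_out · m/V(t).
dm/m = −Q_out dt/(V₀ + 68.3700 t); integrating gives ln(m/m₀) = −(Q_out/(Q_in−Q_out)) ln(V/V₀).
m = m₀ (V₀/V)^(Q_out/(Q_in−Q_out)) = 57.23 × (1077/2507.98)^(1.29633) = 19.1306 g.
C = m/V = 19.1306/2507.98 = 0.00762790 g/L.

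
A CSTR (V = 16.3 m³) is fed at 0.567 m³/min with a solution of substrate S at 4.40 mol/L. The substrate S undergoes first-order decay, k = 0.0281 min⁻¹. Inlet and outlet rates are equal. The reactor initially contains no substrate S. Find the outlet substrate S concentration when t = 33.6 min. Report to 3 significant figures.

2.14 mol/L

Accumulation = in − out − consumed: V dC/dt = Q C_in − Q C − k V C.
dC/dt = (Q/V) C_in − (Q/V + k) C; effective rate a = Q/V + k = 0.034785 + 0.0281 = 0.062885 min⁻¹.
C_ss = Q C_in/(Q + kV) = 2.4339 mol/L; C(t) = C_ss + (C₀ − C_ss) e^(−a t).
C(33.6) = 2.4339 + (-2.4339)·e^(−0.062885·33.6) = 2.4339 + (-2.4339)·0.12088 = 2.1397 mol/L.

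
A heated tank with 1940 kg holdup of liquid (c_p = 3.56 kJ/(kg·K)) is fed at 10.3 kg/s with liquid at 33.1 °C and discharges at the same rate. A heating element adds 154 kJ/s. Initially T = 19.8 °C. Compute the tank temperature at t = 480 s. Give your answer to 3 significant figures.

35.9 °C

M c_p dT/dt = ṁ c_p (T_in − T) + Q̇.
Rearrange: dT/dt = (T_ss − T)/τ with τ = M/ṁ = 188.35 s and T_ss = T_in + Q̇/(ṁ c_p) = 37.300 °C.
This is linear first-order; T(t) = T_ss + (T₀ − T_ss) e^(−t/τ).
T(480) = 37.300 + (-17.500)·e^(−480/188.35) = 37.300 + (-17.500)·0.078203 = 35.931 °C.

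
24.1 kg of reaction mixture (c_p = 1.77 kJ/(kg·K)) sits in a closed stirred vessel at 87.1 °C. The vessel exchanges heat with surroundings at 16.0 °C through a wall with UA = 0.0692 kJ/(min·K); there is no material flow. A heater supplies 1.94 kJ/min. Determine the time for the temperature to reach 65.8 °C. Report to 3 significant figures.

M c_p dT/dt = −UA(T − T_amb) + Q̇.
τ = M c_p/UA = 616.43 min; T_ss = T_amb + Q̇/UA = 16.0 + 1.94/0.0692 = 44.035 °C.
T(t) = T_ss + (T₀ − T_ss)e^(−t/τ); set T = 65.8:
t = −τ ln[(T − T_ss)/(T₀ − T_ss)] = −616.43 · ln(0.50540) = 420.65 min.

421 min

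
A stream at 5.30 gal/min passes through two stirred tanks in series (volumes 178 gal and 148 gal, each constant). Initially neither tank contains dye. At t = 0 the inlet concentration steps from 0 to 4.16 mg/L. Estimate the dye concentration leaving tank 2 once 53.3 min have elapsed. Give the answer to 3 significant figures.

Each tank obeys Vᵢ dCᵢ/dt = Q(Cᵢ₋₁ − Cᵢ), so τᵢ = Vᵢ/Q.
τ₁ = 178/5.30 = 33.585 min; τ₂ = 148/5.30 = 27.925 min.
Solving the cascade with C₁(0)=C₂(0)=0 gives C₂(t) = C_in[1 − (τ₁ e^(−t/τ₁) − τ₂ e^(−t/τ₂))/(τ₁ − τ₂)].
At t = 53.3: e^(−t/τ₁) = 0.20453, e^(−t/τ₂) = 0.14827.
C₂ = 4.16·[1 − (33.585·0.20453 − 27.925·0.14827)/(5.6604)] = 4.16·0.51790 = 2.1545 mg/L.

2.15 mg/L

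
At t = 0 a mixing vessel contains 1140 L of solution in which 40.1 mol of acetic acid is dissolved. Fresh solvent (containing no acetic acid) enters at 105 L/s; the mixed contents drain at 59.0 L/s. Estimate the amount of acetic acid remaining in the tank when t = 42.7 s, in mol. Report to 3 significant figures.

Let m(t) be the amount of acetic acid. Volume: V(t) = V₀ + (Q_in − Q_out) t = 1140 + 46.000 t; V(42.7) = 3104.2 L.
Solute balance: dm/dt = 0 − Q_out C = −Q_out m/V(t).
Separate: dm/m = −Q_out dt/V(t) ⇒ ln(m/m₀) = −(Q_out/(Q_in−Q_out)) ln(V/V₀).
m = m₀ (V₀/V)^(Q_out/(Q_in−Q_out)) = 40.1 × (1140/3104.2)^(1.2826) = 11.096 mol.

11.1 mol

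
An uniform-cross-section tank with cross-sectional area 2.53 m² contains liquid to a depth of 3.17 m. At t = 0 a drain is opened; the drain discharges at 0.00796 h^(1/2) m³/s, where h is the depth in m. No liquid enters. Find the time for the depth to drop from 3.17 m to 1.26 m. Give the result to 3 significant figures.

Accumulation of liquid (constant cross-section A): A dh/dt = −0.00796 √h.
Separate and integrate: 2(√h − √h₀) = −(0.00796/A) t.
t = 2A(√h₀ − √h)/0.00796 = 2·2.53·(√3.17 − √1.26)/0.00796
  = 5.0600 × (1.7804 − 1.1225) / 0.00796 = 418.25 s.

418 s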